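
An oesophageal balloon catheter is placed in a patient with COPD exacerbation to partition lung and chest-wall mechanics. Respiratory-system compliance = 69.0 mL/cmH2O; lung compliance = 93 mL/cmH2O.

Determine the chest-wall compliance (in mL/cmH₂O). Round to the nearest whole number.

267

1/Ccw = 1/Crs − 1/CL.
1/Ccw = 1/69.0 − 1/93 = 0.00374.
Ccw = 267.38 mL/cmH2O.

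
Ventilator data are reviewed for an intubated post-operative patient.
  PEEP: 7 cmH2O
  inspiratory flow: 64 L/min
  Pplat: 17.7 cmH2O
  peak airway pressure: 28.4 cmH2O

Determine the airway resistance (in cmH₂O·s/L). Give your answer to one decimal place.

10.0

Flow: 64 L/min ÷ 60 = 1.0667 L/s.
Raw = (PIP − Pplat) / flow = (28.4 − 17.7) / 1.0667 = 10.7 / 1.0667 = 10.031 cmH2O·s/L.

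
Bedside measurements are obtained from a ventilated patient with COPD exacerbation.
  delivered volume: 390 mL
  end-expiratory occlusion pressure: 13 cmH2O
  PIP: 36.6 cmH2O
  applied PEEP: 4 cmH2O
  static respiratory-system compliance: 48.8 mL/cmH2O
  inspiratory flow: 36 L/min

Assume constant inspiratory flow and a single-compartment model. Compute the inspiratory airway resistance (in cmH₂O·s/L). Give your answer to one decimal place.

26.0

Flow: 36 L/min ÷ 60 = 0.6 L/s.
Total PEEP = 13 cmH2O (set 4 + intrinsic 9); this is the baseline alveolar pressure.
Equation of motion (constant flow): PIP = Vt/C + R·V̇ + PEEP.
R·V̇ = PIP − Vt/C − PEEP = 36.6 − 390/48.8 − 13 = 36.6 − 7.992 − 13 = 15.608 cmH2O.
R = 15.608 / 0.6 = 26.013 cmH2O·s/L.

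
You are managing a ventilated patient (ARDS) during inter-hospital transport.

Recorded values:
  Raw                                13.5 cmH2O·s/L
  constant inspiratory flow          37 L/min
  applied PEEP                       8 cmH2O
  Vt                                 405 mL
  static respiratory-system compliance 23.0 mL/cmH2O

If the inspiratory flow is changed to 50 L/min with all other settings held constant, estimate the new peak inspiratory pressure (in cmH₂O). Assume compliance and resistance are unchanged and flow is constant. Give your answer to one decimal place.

36.9

Flow: 37 L/min ÷ 60 = 0.6167 L/s.
New flow: 50 L/min ÷ 60 = 0.8333 L/s.
PIP = Vt/C + R·V̇ + PEEP (constant-flow equation of motion).
Only the resistive term changes: ΔPIP = R × ΔV̇ = 13.5 × (0.8333 − 0.6167) = 13.5 × 0.2166 = 2.924 cmH2O.
Original PIP = 405/23.0 + 13.5×0.6167 + 8 = 33.934 cmH2O; new PIP = 33.934 + (2.924) = 36.858 cmH2O.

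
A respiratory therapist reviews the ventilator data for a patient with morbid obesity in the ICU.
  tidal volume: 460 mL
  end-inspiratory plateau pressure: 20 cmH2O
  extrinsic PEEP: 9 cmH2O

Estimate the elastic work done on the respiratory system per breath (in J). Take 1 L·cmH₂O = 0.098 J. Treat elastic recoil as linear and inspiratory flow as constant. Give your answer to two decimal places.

0.25

Elastic work ≈ ½ × (Pplat − PEEP) × Vt = 0.5 × (20 − 9) × 0.460 L = 0.5 × 11.0 × 0.460 = 2.53 L·cmH2O.
× 0.098 J/(L·cmH2O) → 0.2479 J.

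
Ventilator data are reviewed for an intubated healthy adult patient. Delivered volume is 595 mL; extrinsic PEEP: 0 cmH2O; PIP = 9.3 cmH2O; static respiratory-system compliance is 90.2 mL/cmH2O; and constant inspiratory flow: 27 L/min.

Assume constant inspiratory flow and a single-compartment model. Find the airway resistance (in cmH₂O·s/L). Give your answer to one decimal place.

Flow: 27 L/min ÷ 60 = 0.45 L/s.
Equation of motion (constant flow): PIP = Vt/C + R·V̇ + PEEP.
R·V̇ = PIP − Vt/C − PEEP = 9.3 − 595/90.2 − 0 = 9.3 − 6.596 − 0 = 2.704 cmH2O.
R = 2.704 / 0.45 = 6.009 cmH2O·s/L.

6.0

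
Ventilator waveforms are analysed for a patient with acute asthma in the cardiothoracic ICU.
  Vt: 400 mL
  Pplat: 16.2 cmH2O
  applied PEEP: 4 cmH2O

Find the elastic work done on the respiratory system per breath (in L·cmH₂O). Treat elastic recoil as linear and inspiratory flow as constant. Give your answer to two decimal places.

Elastic work ≈ ½ × (Pplat − PEEP) × Vt = 0.5 × (16.2 − 4) × 0.400 L = 0.5 × 12.2 × 0.400 = 2.44 L·cmH2O.

2.44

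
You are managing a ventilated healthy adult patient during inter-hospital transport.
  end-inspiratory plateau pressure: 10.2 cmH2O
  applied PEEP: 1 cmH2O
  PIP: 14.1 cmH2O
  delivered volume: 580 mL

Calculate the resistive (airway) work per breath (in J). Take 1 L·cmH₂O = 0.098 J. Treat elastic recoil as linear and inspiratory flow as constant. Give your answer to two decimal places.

0.22

With constant inspiratory flow the resistive pressure is constant at PIP − Pplat = 14.1 − 10.2 = 3.9 cmH2O, so resistive work = 3.9 × 0.580 = 2.262 L·cmH2O.
× 0.098 J/(L·cmH2O) → 0.2217 J.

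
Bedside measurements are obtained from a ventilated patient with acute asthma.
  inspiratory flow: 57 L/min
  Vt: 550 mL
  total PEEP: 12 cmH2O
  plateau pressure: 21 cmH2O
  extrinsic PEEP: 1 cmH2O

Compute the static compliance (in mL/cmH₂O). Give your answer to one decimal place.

End-expiratory occlusion gives total PEEP = 12 cmH2O (intrinsic PEEP = 12 − 1 = 11). Use total PEEP for the elastic gradient.
Cstat = Vt / (Pplat − PEEPtotal) = 550 / (21 − 12) = 550 / 9.0 = 61.111 mL/cmH2O.

61.1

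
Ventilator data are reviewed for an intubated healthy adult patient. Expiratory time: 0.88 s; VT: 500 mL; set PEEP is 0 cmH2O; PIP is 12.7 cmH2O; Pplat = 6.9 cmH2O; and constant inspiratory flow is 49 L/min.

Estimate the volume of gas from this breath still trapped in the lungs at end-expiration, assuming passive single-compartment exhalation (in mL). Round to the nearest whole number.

Flow: 49 L/min ÷ 60 = 0.8167 L/s.
R = (PIP − Pplat)/V̇ = (12.7 − 6.9) / 0.8167 = 5.8/0.8167 = 7.102 cmH2O·s/L.
C = Vt/(Pplat − PEEP) = 500.0 / (6.9 − 0) = 500.0/6.9 = 72.464 mL/cmH2O.
τ = R × C = 7.102 × 0.07246 L/cmH2O = 0.5146 s.
Fraction remaining = e^(−Te/τ) = e^(−0.88/0.5146) = 0.1809.
Trapped volume = 500.0 × 0.1809 = 90.45 mL.

90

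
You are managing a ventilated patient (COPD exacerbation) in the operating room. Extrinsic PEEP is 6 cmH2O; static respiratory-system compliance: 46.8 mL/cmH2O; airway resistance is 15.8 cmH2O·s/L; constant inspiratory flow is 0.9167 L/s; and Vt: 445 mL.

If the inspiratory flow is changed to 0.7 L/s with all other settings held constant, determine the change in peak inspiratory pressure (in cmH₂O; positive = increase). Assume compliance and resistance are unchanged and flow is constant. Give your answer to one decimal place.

PIP = Vt/C + R·V̇ + PEEP (constant-flow equation of motion).
Only the resistive term changes: ΔPIP = R × ΔV̇ = 15.8 × (0.7 − 0.9167) = 15.8 × -0.2167 = -3.424 cmH2O.

-3.4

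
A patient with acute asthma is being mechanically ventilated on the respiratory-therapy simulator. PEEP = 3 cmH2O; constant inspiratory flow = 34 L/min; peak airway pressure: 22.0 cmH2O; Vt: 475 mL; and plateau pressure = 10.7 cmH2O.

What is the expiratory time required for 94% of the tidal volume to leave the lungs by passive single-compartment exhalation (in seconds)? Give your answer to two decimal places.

3.46

Flow: 34 L/min ÷ 60 = 0.5667 L/s.
R = (PIP − Pplat)/V̇ = (22.0 − 10.7) / 0.5667 = 11.3/0.5667 = 19.94 cmH2O·s/L.
C = Vt/(Pplat − PEEP) = 475.0 / (10.7 − 3) = 475.0/7.7 = 61.688 mL/cmH2O.
τ = R × C = 19.94 × 0.06169 L/cmH2O = 1.23 s.
t = −τ·ln(1 − 0.94) = −1.23·ln(0.06) = 3.46 s.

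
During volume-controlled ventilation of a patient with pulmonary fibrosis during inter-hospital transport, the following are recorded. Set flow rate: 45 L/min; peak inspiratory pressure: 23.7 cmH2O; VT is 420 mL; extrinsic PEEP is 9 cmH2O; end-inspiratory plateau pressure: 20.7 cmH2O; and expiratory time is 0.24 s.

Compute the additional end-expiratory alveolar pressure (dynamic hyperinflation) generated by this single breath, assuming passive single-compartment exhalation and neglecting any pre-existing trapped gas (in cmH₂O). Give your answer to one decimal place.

2.2

Flow: 45 L/min ÷ 60 = 0.75 L/s.
R = (PIP − Pplat)/V̇ = (23.7 − 20.7) / 0.75 = 3.0/0.75 = 4.0 cmH2O·s/L.
C = Vt/(Pplat − PEEP) = 420.0 / (20.7 − 9) = 420.0/11.7 = 35.897 mL/cmH2O.
τ = R × C = 4.0 × 0.0359 L/cmH2O = 0.1436 s.
Fraction remaining = e^(−Te/τ) = e^(−0.24/0.1436) = 0.188; trapped volume = 420.0 × 0.188 = 78.96 mL.
Additional alveolar pressure from trapping ≈ V_trapped / C = 78.96 / 35.897 = 2.2 cmH2O.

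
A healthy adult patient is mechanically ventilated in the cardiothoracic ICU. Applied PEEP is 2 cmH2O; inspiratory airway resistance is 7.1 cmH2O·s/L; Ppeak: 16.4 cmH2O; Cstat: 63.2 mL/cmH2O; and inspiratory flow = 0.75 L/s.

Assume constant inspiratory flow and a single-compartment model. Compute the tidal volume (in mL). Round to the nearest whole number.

Equation of motion (constant flow): PIP = Vt/C + R·V̇ + PEEP.
Vt/C = PIP − R·V̇ − PEEP = 16.4 − 5.325 − 2 = 9.075 cmH2O.
Vt = C × 9.075 = 63.2 × 9.075 = 573.54 mL.

574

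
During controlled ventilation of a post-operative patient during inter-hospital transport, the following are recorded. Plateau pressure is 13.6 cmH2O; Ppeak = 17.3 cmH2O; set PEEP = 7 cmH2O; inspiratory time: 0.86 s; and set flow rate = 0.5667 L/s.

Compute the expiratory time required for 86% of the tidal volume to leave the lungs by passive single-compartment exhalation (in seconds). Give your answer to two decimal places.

Vt = flow × Ti = 0.5667 L/s × 0.86 s × 1000 mL/L = 487.36 mL.
R = (PIP − Pplat)/V̇ = (17.3 − 13.6) / 0.5667 = 3.7/0.5667 = 6.529 cmH2O·s/L.
C = Vt/(Pplat − PEEP) = 487.36 / (13.6 − 7) = 487.36/6.6 = 73.842 mL/cmH2O.
τ = R × C = 6.529 × 0.07384 L/cmH2O = 0.4821 s.
t = −τ·ln(1 − 0.86) = −0.4821·ln(0.14) = 0.9479 s.

0.95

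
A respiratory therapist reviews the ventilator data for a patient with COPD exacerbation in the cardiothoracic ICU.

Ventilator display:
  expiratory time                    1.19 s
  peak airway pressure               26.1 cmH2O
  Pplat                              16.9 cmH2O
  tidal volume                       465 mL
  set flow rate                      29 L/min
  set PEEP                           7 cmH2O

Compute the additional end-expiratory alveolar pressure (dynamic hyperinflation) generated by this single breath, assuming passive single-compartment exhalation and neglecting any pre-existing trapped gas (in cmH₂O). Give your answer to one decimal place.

2.6

Flow: 29 L/min ÷ 60 = 0.4833 L/s.
R = (PIP − Pplat)/V̇ = (26.1 − 16.9) / 0.4833 = 9.2/0.4833 = 19.036 cmH2O·s/L.
C = Vt/(Pplat − PEEP) = 465.0 / (16.9 − 7) = 465.0/9.9 = 46.97 mL/cmH2O.
τ = R × C = 19.036 × 0.04697 L/cmH2O = 0.8941 s.
Fraction remaining = e^(−Te/τ) = e^(−1.19/0.8941) = 0.2642; trapped volume = 465.0 × 0.2642 = 122.85 mL.
Additional alveolar pressure from trapping ≈ V_trapped / C = 122.85 / 46.97 = 2.615 cmH2O.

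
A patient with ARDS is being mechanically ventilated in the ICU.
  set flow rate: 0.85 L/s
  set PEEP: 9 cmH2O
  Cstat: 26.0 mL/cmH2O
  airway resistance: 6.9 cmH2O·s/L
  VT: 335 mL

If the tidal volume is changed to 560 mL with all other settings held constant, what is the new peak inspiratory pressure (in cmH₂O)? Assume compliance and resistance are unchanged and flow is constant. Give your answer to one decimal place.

PIP = Vt/C + R·V̇ + PEEP (constant-flow equation of motion).
Only the elastic term changes: ΔPIP = ΔVt / C = (560 − 335) / 26.0 = 8.654 cmH2O.
Original PIP = 335/26.0 + 6.9×0.85 + 9 = 27.75 cmH2O; new PIP = 27.75 + (8.654) = 36.404 cmH2O.

36.4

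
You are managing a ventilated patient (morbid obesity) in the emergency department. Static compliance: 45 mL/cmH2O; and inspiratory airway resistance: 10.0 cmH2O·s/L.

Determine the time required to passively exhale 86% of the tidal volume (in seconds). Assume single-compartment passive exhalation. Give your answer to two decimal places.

0.88

τ = R × C = 10.0 × 45 mL/cmH2O = 10.0 × 0.045 L/cmH2O = 0.45 s.
Exhaled fraction f = 1 − e^(−t/τ) → t = −τ·ln(1 − f) = −0.45·ln(0.14) = 0.8848 s.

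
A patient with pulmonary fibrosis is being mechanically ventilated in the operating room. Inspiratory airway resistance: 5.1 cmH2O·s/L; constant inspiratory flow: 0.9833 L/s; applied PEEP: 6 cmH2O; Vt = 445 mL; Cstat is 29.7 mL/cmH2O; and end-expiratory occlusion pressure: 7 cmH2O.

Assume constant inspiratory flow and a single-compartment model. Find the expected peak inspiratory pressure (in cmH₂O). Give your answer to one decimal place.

Total PEEP = 7 cmH2O (set 6 + intrinsic 1); this is the baseline alveolar pressure.
Equation of motion (constant flow): PIP = Vt/C + R·V̇ + PEEP.
PIP = 445/29.7 + 5.1×0.9833 + 7 = 14.983 + 5.015 + 7 = 26.998 cmH2O.

27.0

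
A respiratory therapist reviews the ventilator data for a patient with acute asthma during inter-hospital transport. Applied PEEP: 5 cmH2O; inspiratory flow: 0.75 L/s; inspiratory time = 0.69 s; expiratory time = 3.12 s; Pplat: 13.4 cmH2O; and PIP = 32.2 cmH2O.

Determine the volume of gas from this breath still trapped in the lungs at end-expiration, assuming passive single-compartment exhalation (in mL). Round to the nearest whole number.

69

Vt = flow × Ti = 0.75 L/s × 0.69 s × 1000 mL/L = 517.5 mL.
R = (PIP − Pplat)/V̇ = (32.2 − 13.4) / 0.75 = 18.8/0.75 = 25.067 cmH2O·s/L.
C = Vt/(Pplat − PEEP) = 517.5 / (13.4 − 5) = 517.5/8.4 = 61.607 mL/cmH2O.
τ = R × C = 25.067 × 0.06161 L/cmH2O = 1.544 s.
Fraction remaining = e^(−Te/τ) = e^(−3.12/1.544) = 0.1326.
Trapped volume = 517.5 × 0.1326 = 68.621 mL.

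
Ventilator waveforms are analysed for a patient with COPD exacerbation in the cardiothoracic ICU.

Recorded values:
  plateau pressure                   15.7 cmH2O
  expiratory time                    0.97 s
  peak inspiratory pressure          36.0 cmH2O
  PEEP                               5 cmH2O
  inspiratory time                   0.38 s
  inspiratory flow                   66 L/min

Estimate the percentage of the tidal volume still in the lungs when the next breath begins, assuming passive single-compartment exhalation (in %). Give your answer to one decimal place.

Flow: 66 L/min ÷ 60 = 1.1 L/s.
Vt = flow × Ti = 1.1 L/s × 0.38 s × 1000 mL/L = 418.0 mL.
R = (PIP − Pplat)/V̇ = (36.0 − 15.7) / 1.1 = 20.3/1.1 = 18.455 cmH2O·s/L.
C = Vt/(Pplat − PEEP) = 418.0 / (15.7 − 5) = 418.0/10.7 = 39.065 mL/cmH2O.
τ = R × C = 18.455 × 0.03907 L/cmH2O = 0.721 s.
Fraction remaining at end-expiration = e^(−Te/τ) = e^(−0.97/0.721) = 0.2604 → 26.04%.

26.0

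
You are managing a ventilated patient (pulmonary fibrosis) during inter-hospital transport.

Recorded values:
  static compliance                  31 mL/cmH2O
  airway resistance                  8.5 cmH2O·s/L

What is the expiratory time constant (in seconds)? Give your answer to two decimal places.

0.26

τ = R × C = 8.5 × 31 mL/cmH2O = 8.5 × 0.031 L/cmH2O = 0.2635 s.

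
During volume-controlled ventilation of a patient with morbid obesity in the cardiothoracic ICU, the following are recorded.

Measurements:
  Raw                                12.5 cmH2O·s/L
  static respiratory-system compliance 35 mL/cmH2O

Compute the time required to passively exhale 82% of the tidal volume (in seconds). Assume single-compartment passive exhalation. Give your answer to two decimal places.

0.75

τ = R × C = 12.5 × 35 mL/cmH2O = 12.5 × 0.035 L/cmH2O = 0.4375 s.
Exhaled fraction f = 1 − e^(−t/τ) → t = −τ·ln(1 − f) = −0.4375·ln(0.18) = 0.7502 s.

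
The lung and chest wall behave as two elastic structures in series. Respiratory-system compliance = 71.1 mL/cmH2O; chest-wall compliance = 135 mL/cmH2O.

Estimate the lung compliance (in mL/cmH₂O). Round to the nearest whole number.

1/CL = 1/Crs − 1/Ccw.
1/CL = 1/71.1 − 1/135 = 0.006657.
CL = 150.22 mL/cmH2O.

150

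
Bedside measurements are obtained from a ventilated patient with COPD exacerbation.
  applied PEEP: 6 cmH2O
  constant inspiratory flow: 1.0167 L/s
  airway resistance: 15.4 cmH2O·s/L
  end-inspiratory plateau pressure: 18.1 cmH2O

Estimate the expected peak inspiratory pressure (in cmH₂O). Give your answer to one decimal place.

33.8

PIP = Pplat + Raw × flow = 18.1 + 15.4 × 1.0167 = 18.1 + 15.657 = 33.757 cmH2O.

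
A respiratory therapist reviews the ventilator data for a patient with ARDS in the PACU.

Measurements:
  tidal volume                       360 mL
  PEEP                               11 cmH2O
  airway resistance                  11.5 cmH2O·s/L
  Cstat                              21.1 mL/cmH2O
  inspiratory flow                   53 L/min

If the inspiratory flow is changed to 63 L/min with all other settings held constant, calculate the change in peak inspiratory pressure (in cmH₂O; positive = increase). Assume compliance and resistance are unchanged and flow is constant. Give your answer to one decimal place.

Flow: 53 L/min ÷ 60 = 0.8833 L/s.
New flow: 63 L/min ÷ 60 = 1.05 L/s.
PIP = Vt/C + R·V̇ + PEEP (constant-flow equation of motion).
Only the resistive term changes: ΔPIP = R × ΔV̇ = 11.5 × (1.05 − 0.8833) = 11.5 × 0.1667 = 1.917 cmH2O.

1.9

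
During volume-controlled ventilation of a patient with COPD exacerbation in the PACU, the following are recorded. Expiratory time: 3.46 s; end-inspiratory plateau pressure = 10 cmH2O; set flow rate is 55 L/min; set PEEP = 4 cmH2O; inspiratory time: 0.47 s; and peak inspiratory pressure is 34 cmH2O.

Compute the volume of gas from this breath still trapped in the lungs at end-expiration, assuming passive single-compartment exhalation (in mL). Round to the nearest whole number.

68

Flow: 55 L/min ÷ 60 = 0.9167 L/s.
Vt = flow × Ti = 0.9167 L/s × 0.47 s × 1000 mL/L = 430.85 mL.
R = (PIP − Pplat)/V̇ = (34 − 10) / 0.9167 = 24.0/0.9167 = 26.181 cmH2O·s/L.
C = Vt/(Pplat − PEEP) = 430.85 / (10 − 4) = 430.85/6.0 = 71.808 mL/cmH2O.
τ = R × C = 26.181 × 0.07181 L/cmH2O = 1.88 s.
Fraction remaining = e^(−Te/τ) = e^(−3.46/1.88) = 0.1587.
Trapped volume = 430.85 × 0.1587 = 68.376 mL.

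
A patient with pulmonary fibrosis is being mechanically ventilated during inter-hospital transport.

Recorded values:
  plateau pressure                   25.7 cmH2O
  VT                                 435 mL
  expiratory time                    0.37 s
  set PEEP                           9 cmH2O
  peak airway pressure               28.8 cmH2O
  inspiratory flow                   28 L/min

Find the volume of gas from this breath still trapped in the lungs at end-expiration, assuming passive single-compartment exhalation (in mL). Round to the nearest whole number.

51

Flow: 28 L/min ÷ 60 = 0.4667 L/s.
R = (PIP − Pplat)/V̇ = (28.8 − 25.7) / 0.4667 = 3.1/0.4667 = 6.642 cmH2O·s/L.
C = Vt/(Pplat − PEEP) = 435.0 / (25.7 − 9) = 435.0/16.7 = 26.048 mL/cmH2O.
τ = R × C = 6.642 × 0.02605 L/cmH2O = 0.173 s.
Fraction remaining = e^(−Te/τ) = e^(−0.37/0.173) = 0.1178.
Trapped volume = 435.0 × 0.1178 = 51.243 mL.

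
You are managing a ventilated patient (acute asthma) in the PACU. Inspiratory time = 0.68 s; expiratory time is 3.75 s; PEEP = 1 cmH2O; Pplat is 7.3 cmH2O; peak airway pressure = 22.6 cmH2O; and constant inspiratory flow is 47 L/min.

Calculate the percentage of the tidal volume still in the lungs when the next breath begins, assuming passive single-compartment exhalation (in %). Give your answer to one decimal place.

10.3

Flow: 47 L/min ÷ 60 = 0.7833 L/s.
Vt = flow × Ti = 0.7833 L/s × 0.68 s × 1000 mL/L = 532.64 mL.
R = (PIP − Pplat)/V̇ = (22.6 − 7.3) / 0.7833 = 15.3/0.7833 = 19.533 cmH2O·s/L.
C = Vt/(Pplat − PEEP) = 532.64 / (7.3 − 1) = 532.64/6.3 = 84.546 mL/cmH2O.
τ = R × C = 19.533 × 0.08455 L/cmH2O = 1.652 s.
Fraction remaining at end-expiration = e^(−Te/τ) = e^(−3.75/1.652) = 0.1033 → 10.33%.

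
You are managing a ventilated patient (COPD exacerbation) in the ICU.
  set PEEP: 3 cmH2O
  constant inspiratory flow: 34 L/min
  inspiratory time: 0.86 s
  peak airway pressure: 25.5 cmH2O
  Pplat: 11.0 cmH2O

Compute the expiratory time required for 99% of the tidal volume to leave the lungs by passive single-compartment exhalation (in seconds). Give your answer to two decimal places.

Flow: 34 L/min ÷ 60 = 0.5667 L/s.
Vt = flow × Ti = 0.5667 L/s × 0.86 s × 1000 mL/L = 487.36 mL.
R = (PIP − Pplat)/V̇ = (25.5 − 11.0) / 0.5667 = 14.5/0.5667 = 25.587 cmH2O·s/L.
C = Vt/(Pplat − PEEP) = 487.36 / (11.0 − 3) = 487.36/8.0 = 60.92 mL/cmH2O.
τ = R × C = 25.587 × 0.06092 L/cmH2O = 1.559 s.
t = −τ·ln(1 − 0.99) = −1.559·ln(0.01) = 7.179 s.

7.18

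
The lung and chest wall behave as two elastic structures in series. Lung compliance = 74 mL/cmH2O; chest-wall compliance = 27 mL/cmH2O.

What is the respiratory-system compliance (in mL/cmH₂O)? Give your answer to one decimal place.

Lung and chest wall are elastances in series: 1/Crs = 1/CL + 1/Ccw.
1/Crs = 1/74 + 1/27 = 0.05055.
Crs = 19.782 mL/cmH2O.

19.8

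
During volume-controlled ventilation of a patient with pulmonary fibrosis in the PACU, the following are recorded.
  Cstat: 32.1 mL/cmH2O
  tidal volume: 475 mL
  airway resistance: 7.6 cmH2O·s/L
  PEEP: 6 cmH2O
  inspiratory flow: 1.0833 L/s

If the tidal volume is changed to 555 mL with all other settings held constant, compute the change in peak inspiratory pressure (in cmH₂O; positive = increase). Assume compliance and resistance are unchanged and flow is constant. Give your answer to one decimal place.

2.5

PIP = Vt/C + R·V̇ + PEEP (constant-flow equation of motion).
Only the elastic term changes: ΔPIP = ΔVt / C = (555 − 475) / 32.1 = 2.492 cmH2O.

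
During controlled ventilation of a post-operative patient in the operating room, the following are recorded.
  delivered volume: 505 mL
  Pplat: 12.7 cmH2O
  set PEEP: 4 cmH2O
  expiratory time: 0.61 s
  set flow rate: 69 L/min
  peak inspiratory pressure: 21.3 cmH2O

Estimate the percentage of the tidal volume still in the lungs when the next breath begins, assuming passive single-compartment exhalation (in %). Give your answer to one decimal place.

24.5

Flow: 69 L/min ÷ 60 = 1.15 L/s.
R = (PIP − Pplat)/V̇ = (21.3 − 12.7) / 1.15 = 8.6/1.15 = 7.478 cmH2O·s/L.
C = Vt/(Pplat − PEEP) = 505.0 / (12.7 − 4) = 505.0/8.7 = 58.046 mL/cmH2O.
τ = R × C = 7.478 × 0.05805 L/cmH2O = 0.4341 s.
Fraction remaining at end-expiration = e^(−Te/τ) = e^(−0.61/0.4341) = 0.2453 → 24.53%.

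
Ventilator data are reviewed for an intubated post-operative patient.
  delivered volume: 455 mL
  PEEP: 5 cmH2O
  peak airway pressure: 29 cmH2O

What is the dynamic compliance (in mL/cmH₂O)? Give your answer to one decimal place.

Dynamic compliance = Vt / (PIP − PEEP) = 455 / (29 − 5) = 455 / 24.0 = 18.958 mL/cmH2O.

19.0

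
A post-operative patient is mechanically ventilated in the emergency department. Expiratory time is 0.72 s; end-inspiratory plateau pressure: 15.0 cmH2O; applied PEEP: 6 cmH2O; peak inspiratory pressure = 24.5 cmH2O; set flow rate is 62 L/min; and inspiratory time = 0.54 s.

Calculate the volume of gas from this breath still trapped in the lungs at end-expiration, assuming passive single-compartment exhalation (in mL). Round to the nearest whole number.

158

Flow: 62 L/min ÷ 60 = 1.0333 L/s.
Vt = flow × Ti = 1.0333 L/s × 0.54 s × 1000 mL/L = 557.98 mL.
R = (PIP − Pplat)/V̇ = (24.5 − 15.0) / 1.0333 = 9.5/1.0333 = 9.194 cmH2O·s/L.
C = Vt/(Pplat − PEEP) = 557.98 / (15.0 − 6) = 557.98/9.0 = 61.998 mL/cmH2O.
τ = R × C = 9.194 × 0.062 L/cmH2O = 0.57 s.
Fraction remaining = e^(−Te/τ) = e^(−0.72/0.57) = 0.2828.
Trapped volume = 557.98 × 0.2828 = 157.8 mL.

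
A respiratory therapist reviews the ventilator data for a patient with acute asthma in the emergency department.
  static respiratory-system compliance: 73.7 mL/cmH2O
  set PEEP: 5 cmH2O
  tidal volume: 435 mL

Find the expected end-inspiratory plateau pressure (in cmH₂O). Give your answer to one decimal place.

Pplat = PEEP + Vt / Cstat = 5 + 435 / 73.7 = 5 + 5.902 = 10.902 cmH2O.

10.9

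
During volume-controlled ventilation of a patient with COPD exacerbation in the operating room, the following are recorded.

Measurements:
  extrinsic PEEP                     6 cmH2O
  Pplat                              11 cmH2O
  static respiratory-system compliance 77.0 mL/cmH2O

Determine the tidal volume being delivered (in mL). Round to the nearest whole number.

Vt = Cstat × (Pplat − PEEP) = 77.0 × (11 − 6) = 77.0 × 5.0 = 385.0 mL.

385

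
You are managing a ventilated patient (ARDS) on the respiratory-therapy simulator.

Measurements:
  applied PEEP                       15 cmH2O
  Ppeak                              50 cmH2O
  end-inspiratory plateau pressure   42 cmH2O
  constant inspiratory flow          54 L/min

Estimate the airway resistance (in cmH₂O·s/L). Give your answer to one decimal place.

8.9

Flow: 54 L/min ÷ 60 = 0.9 L/s.
Raw = (PIP − Pplat) / flow = (50 − 42) / 0.9 = 8.0 / 0.9 = 8.889 cmH2O·s/L.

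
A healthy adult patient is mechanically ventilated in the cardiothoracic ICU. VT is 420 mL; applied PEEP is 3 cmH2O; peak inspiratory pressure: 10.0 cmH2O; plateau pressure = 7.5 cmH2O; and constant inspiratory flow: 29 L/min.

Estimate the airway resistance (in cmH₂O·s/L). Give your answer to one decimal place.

5.2

Flow: 29 L/min ÷ 60 = 0.4833 L/s.
Raw = (PIP − Pplat) / flow = (10.0 − 7.5) / 0.4833 = 2.5 / 0.4833 = 5.173 cmH2O·s/L.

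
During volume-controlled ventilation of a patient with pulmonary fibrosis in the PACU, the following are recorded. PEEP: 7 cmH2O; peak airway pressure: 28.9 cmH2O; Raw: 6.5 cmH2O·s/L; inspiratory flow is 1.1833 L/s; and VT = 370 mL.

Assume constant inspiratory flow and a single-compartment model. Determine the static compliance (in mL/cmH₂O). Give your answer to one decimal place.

Equation of motion (constant flow): PIP = Vt/C + R·V̇ + PEEP.
Vt/C = PIP − R·V̇ − PEEP = 28.9 − 6.5×1.1833 − 7 = 28.9 − 7.691 − 7 = 14.209 cmH2O.
C = Vt / 14.209 = 370 / 14.209 = 26.04 mL/cmH2O.

26.0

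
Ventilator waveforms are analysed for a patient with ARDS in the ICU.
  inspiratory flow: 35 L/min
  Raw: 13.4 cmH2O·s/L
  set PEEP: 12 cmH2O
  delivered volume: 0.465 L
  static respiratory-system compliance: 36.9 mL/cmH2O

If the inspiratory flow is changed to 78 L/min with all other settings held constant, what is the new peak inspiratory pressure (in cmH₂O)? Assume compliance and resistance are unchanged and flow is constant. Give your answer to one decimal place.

42.0

Flow: 35 L/min ÷ 60 = 0.5833 L/s.
New flow: 78 L/min ÷ 60 = 1.3 L/s.
PIP = Vt/C + R·V̇ + PEEP (constant-flow equation of motion).
Only the resistive term changes: ΔPIP = R × ΔV̇ = 13.4 × (1.3 − 0.5833) = 13.4 × 0.7167 = 9.604 cmH2O.
Original PIP = 465/36.9 + 13.4×0.5833 + 12 = 32.418 cmH2O; new PIP = 32.418 + (9.604) = 42.022 cmH2O.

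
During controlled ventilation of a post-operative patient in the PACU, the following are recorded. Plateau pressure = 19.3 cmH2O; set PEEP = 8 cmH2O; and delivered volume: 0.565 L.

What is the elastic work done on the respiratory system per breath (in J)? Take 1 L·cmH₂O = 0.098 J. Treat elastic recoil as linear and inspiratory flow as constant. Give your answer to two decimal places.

0.31

Elastic work ≈ ½ × (Pplat − PEEP) × Vt = 0.5 × (19.3 − 8) × 0.565 L = 0.5 × 11.3 × 0.565 = 3.192 L·cmH2O.
× 0.098 J/(L·cmH2O) → 0.3128 J.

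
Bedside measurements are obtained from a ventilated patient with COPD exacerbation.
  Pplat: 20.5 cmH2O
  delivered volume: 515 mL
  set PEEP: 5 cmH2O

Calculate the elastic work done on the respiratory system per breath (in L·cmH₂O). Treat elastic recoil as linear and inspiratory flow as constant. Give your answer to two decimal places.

Elastic work ≈ ½ × (Pplat − PEEP) × Vt = 0.5 × (20.5 − 5) × 0.515 L = 0.5 × 15.5 × 0.515 = 3.991 L·cmH2O.

3.99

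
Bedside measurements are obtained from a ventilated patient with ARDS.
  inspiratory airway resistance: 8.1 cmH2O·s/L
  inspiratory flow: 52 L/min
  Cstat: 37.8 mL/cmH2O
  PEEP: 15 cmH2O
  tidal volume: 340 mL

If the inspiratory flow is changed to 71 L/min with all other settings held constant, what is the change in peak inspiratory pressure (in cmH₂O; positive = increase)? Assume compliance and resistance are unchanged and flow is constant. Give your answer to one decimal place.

2.6

Flow: 52 L/min ÷ 60 = 0.8667 L/s.
New flow: 71 L/min ÷ 60 = 1.1833 L/s.
PIP = Vt/C + R·V̇ + PEEP (constant-flow equation of motion).
Only the resistive term changes: ΔPIP = R × ΔV̇ = 8.1 × (1.1833 − 0.8667) = 8.1 × 0.3166 = 2.564 cmH2O.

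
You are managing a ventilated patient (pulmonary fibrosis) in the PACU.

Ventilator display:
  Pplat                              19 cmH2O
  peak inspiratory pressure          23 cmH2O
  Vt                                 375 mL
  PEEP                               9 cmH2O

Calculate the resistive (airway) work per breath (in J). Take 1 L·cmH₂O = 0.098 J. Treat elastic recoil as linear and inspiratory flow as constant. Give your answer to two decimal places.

0.15

With constant inspiratory flow the resistive pressure is constant at PIP − Pplat = 23 − 19 = 4.0 cmH2O, so resistive work = 4.0 × 0.375 = 1.5 L·cmH2O.
× 0.098 J/(L·cmH2O) → 0.147 J.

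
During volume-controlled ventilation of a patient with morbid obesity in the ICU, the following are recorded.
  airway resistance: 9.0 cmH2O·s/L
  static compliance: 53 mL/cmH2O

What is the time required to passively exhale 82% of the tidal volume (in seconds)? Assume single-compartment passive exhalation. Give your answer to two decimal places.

0.82

τ = R × C = 9.0 × 53 mL/cmH2O = 9.0 × 0.053 L/cmH2O = 0.477 s.
Exhaled fraction f = 1 − e^(−t/τ) → t = −τ·ln(1 − f) = −0.477·ln(0.18) = 0.818 s.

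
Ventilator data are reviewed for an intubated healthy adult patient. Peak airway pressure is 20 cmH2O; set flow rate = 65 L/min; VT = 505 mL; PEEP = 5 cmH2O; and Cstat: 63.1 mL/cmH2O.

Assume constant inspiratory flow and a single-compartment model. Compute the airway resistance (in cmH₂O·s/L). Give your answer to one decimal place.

6.5

Flow: 65 L/min ÷ 60 = 1.0833 L/s.
Equation of motion (constant flow): PIP = Vt/C + R·V̇ + PEEP.
R·V̇ = PIP − Vt/C − PEEP = 20 − 505/63.1 − 5 = 20 − 8.003 − 5 = 6.997 cmH2O.
R = 6.997 / 1.0833 = 6.459 cmH2O·s/L.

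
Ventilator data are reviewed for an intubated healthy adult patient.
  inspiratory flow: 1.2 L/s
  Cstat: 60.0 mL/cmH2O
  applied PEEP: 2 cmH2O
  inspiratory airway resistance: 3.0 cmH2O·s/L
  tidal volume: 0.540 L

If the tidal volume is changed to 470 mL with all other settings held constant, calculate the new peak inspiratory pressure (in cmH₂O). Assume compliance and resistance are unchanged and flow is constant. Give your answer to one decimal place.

PIP = Vt/C + R·V̇ + PEEP (constant-flow equation of motion).
Only the elastic term changes: ΔPIP = ΔVt / C = (470 − 540) / 60.0 = -1.167 cmH2O.
Original PIP = 540/60.0 + 3.0×1.2 + 2 = 14.6 cmH2O; new PIP = 14.6 + (-1.167) = 13.433 cmH2O.

13.4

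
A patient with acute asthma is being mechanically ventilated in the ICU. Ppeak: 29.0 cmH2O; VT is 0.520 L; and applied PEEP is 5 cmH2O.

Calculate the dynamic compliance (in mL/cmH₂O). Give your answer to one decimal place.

21.7

Dynamic compliance = Vt / (PIP − PEEP) = 520 / (29.0 − 5) = 520 / 24.0 = 21.667 mL/cmH2O.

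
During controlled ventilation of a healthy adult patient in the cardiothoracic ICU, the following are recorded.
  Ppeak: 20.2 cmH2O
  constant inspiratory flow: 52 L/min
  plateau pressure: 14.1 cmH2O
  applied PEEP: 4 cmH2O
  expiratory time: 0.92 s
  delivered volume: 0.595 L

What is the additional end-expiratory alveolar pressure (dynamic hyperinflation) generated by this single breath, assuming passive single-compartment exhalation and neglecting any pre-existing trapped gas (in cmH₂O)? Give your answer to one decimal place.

1.1

Flow: 52 L/min ÷ 60 = 0.8667 L/s.
R = (PIP − Pplat)/V̇ = (20.2 − 14.1) / 0.8667 = 6.1/0.8667 = 7.038 cmH2O·s/L.
C = Vt/(Pplat − PEEP) = 595.0 / (14.1 − 4) = 595.0/10.1 = 58.911 mL/cmH2O.
τ = R × C = 7.038 × 0.05891 L/cmH2O = 0.4146 s.
Fraction remaining = e^(−Te/τ) = e^(−0.92/0.4146) = 0.1087; trapped volume = 595.0 × 0.1087 = 64.677 mL.
Additional alveolar pressure from trapping ≈ V_trapped / C = 64.677 / 58.911 = 1.098 cmH2O.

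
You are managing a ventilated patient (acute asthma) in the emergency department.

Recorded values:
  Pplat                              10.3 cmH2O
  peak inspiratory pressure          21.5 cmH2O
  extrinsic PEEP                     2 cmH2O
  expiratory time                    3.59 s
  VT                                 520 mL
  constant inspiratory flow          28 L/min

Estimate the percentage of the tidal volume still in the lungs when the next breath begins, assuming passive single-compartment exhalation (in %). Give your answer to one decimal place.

Flow: 28 L/min ÷ 60 = 0.4667 L/s.
R = (PIP − Pplat)/V̇ = (21.5 − 10.3) / 0.4667 = 11.2/0.4667 = 23.998 cmH2O·s/L.
C = Vt/(Pplat − PEEP) = 520.0 / (10.3 − 2) = 520.0/8.3 = 62.651 mL/cmH2O.
τ = R × C = 23.998 × 0.06265 L/cmH2O = 1.503 s.
Fraction remaining at end-expiration = e^(−Te/τ) = e^(−3.59/1.503) = 0.09176 → 9.176%.

9.2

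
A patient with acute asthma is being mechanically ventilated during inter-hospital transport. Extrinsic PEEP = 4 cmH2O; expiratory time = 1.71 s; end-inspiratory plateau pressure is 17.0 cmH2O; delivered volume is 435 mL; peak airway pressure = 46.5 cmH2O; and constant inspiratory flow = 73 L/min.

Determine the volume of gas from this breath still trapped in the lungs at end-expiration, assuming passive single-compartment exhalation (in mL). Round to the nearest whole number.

Flow: 73 L/min ÷ 60 = 1.2167 L/s.
R = (PIP − Pplat)/V̇ = (46.5 − 17.0) / 1.2167 = 29.5/1.2167 = 24.246 cmH2O·s/L.
C = Vt/(Pplat − PEEP) = 435.0 / (17.0 − 4) = 435.0/13.0 = 33.462 mL/cmH2O.
τ = R × C = 24.246 × 0.03346 L/cmH2O = 0.8113 s.
Fraction remaining = e^(−Te/τ) = e^(−1.71/0.8113) = 0.1215.
Trapped volume = 435.0 × 0.1215 = 52.853 mL.

53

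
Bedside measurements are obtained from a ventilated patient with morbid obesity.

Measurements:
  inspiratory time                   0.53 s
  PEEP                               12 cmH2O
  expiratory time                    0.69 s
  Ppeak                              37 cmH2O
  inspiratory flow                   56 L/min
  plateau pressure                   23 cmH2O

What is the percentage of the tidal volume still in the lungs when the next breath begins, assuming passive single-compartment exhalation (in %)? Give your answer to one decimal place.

36.0

Flow: 56 L/min ÷ 60 = 0.9333 L/s.
Vt = flow × Ti = 0.9333 L/s × 0.53 s × 1000 mL/L = 494.65 mL.
R = (PIP − Pplat)/V̇ = (37 − 23) / 0.9333 = 14.0/0.9333 = 15.001 cmH2O·s/L.
C = Vt/(Pplat − PEEP) = 494.65 / (23 − 12) = 494.65/11.0 = 44.968 mL/cmH2O.
τ = R × C = 15.001 × 0.04497 L/cmH2O = 0.6746 s.
Fraction remaining at end-expiration = e^(−Te/τ) = e^(−0.69/0.6746) = 0.3596 → 35.96%.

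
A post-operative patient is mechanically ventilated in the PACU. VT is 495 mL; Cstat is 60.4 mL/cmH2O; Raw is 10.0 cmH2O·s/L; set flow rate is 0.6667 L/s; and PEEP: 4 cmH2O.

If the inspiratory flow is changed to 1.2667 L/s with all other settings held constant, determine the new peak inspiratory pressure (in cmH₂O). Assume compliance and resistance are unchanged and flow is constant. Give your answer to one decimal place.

PIP = Vt/C + R·V̇ + PEEP (constant-flow equation of motion).
Only the resistive term changes: ΔPIP = R × ΔV̇ = 10.0 × (1.2667 − 0.6667) = 10.0 × 0.6 = 6.0 cmH2O.
Original PIP = 495/60.4 + 10.0×0.6667 + 4 = 18.862 cmH2O; new PIP = 18.862 + (6.0) = 24.862 cmH2O.

24.9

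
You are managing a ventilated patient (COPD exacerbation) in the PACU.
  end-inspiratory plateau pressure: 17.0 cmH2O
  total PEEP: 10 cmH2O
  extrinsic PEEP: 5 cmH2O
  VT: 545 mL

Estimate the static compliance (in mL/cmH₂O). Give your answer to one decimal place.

End-expiratory occlusion gives total PEEP = 10 cmH2O (intrinsic PEEP = 10 − 5 = 5). Use total PEEP for the elastic gradient.
Cstat = Vt / (Pplat − PEEPtotal) = 545 / (17.0 − 10) = 545 / 7.0 = 77.857 mL/cmH2O.

77.9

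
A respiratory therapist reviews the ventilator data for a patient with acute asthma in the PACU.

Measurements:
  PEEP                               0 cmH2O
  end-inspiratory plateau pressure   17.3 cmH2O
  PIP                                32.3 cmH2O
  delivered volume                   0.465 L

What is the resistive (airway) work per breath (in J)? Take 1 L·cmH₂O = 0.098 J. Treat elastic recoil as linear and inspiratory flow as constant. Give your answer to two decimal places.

With constant inspiratory flow the resistive pressure is constant at PIP − Pplat = 32.3 − 17.3 = 15.0 cmH2O, so resistive work = 15.0 × 0.465 = 6.975 L·cmH2O.
× 0.098 J/(L·cmH2O) → 0.6836 J.

0.68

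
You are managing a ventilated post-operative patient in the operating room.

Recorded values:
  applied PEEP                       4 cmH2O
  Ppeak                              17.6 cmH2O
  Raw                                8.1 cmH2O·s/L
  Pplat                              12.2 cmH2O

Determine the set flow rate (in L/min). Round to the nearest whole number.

flow = (PIP − Pplat) / Raw = (17.6 − 12.2) / 8.1 = 0.6667 L/s × 60 = 40.002 L/min.

40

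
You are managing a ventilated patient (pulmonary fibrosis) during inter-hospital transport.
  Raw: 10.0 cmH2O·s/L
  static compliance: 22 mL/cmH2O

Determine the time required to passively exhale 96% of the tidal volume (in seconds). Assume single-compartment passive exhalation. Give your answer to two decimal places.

0.71

τ = R × C = 10.0 × 22 mL/cmH2O = 10.0 × 0.022 L/cmH2O = 0.22 s.
Exhaled fraction f = 1 − e^(−t/τ) → t = −τ·ln(1 − f) = −0.22·ln(0.04) = 0.7082 s.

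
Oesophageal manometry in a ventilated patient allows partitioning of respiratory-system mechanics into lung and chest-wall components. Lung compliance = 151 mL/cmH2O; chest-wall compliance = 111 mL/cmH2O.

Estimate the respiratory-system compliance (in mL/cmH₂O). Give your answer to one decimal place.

64.0

Lung and chest wall are elastances in series: 1/Crs = 1/CL + 1/Ccw.
1/Crs = 1/151 + 1/111 = 0.01563.
Crs = 63.98 mL/cmH2O.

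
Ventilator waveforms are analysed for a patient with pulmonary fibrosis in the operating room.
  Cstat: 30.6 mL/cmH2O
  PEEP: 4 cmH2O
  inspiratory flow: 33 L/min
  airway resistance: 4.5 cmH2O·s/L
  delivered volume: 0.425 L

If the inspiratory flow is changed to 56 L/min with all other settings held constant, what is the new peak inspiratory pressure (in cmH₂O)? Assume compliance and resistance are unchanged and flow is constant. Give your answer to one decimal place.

22.1

Flow: 33 L/min ÷ 60 = 0.55 L/s.
New flow: 56 L/min ÷ 60 = 0.9333 L/s.
PIP = Vt/C + R·V̇ + PEEP (constant-flow equation of motion).
Only the resistive term changes: ΔPIP = R × ΔV̇ = 4.5 × (0.9333 − 0.55) = 4.5 × 0.3833 = 1.725 cmH2O.
Original PIP = 425/30.6 + 4.5×0.55 + 4 = 20.364 cmH2O; new PIP = 20.364 + (1.725) = 22.089 cmH2O.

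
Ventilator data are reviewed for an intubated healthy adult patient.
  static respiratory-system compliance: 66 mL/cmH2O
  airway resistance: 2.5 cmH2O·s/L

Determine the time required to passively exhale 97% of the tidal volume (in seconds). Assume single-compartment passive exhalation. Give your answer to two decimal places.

τ = R × C = 2.5 × 66 mL/cmH2O = 2.5 × 0.066 L/cmH2O = 0.165 s.
Exhaled fraction f = 1 − e^(−t/τ) → t = −τ·ln(1 − f) = −0.165·ln(0.03) = 0.5786 s.

0.58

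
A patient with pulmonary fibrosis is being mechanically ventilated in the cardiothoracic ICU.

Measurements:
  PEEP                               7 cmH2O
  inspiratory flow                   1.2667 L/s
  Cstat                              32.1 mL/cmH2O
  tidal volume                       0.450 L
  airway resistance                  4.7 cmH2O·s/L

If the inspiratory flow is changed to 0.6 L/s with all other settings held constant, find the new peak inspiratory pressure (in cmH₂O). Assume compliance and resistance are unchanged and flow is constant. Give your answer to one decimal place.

PIP = Vt/C + R·V̇ + PEEP (constant-flow equation of motion).
Only the resistive term changes: ΔPIP = R × ΔV̇ = 4.7 × (0.6 − 1.2667) = 4.7 × -0.6667 = -3.133 cmH2O.
Original PIP = 450/32.1 + 4.7×1.2667 + 7 = 26.972 cmH2O; new PIP = 26.972 + (-3.133) = 23.839 cmH2O.

23.8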